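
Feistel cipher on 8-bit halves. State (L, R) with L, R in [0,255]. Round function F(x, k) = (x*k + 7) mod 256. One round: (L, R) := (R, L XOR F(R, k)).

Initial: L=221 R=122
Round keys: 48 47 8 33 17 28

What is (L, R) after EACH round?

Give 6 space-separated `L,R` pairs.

Answer: 122,58 58,215 215,133 133,251 251,55 55,240

Derivation:
Round 1 (k=48): L=122 R=58
Round 2 (k=47): L=58 R=215
Round 3 (k=8): L=215 R=133
Round 4 (k=33): L=133 R=251
Round 5 (k=17): L=251 R=55
Round 6 (k=28): L=55 R=240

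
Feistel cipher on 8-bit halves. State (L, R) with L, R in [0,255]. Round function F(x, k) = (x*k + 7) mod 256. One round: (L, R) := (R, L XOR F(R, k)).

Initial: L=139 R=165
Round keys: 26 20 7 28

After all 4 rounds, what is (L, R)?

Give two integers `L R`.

Round 1 (k=26): L=165 R=66
Round 2 (k=20): L=66 R=138
Round 3 (k=7): L=138 R=143
Round 4 (k=28): L=143 R=33

Answer: 143 33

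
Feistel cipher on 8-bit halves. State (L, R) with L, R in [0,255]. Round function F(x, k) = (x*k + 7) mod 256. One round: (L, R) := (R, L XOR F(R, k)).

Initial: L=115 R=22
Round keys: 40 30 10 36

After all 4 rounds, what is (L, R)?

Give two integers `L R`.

Round 1 (k=40): L=22 R=4
Round 2 (k=30): L=4 R=105
Round 3 (k=10): L=105 R=37
Round 4 (k=36): L=37 R=82

Answer: 37 82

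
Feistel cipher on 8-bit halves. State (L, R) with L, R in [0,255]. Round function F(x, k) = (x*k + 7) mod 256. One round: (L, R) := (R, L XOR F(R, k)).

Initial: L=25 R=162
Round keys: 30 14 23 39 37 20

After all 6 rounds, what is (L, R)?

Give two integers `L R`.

Round 1 (k=30): L=162 R=26
Round 2 (k=14): L=26 R=209
Round 3 (k=23): L=209 R=212
Round 4 (k=39): L=212 R=130
Round 5 (k=37): L=130 R=5
Round 6 (k=20): L=5 R=233

Answer: 5 233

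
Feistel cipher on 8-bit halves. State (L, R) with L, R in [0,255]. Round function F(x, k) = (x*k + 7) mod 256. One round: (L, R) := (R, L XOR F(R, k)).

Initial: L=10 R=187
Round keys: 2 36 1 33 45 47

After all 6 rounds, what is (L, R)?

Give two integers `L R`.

Answer: 250 154

Derivation:
Round 1 (k=2): L=187 R=119
Round 2 (k=36): L=119 R=120
Round 3 (k=1): L=120 R=8
Round 4 (k=33): L=8 R=119
Round 5 (k=45): L=119 R=250
Round 6 (k=47): L=250 R=154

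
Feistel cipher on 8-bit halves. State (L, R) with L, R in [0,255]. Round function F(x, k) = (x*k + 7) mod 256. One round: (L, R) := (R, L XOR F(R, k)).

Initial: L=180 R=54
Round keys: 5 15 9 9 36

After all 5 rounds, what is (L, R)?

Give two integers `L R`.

Round 1 (k=5): L=54 R=161
Round 2 (k=15): L=161 R=64
Round 3 (k=9): L=64 R=230
Round 4 (k=9): L=230 R=93
Round 5 (k=36): L=93 R=253

Answer: 93 253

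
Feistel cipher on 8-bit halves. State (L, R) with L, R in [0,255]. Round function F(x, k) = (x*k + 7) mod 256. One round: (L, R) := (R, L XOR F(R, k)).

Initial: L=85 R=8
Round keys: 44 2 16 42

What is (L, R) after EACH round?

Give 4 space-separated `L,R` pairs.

Round 1 (k=44): L=8 R=50
Round 2 (k=2): L=50 R=99
Round 3 (k=16): L=99 R=5
Round 4 (k=42): L=5 R=186

Answer: 8,50 50,99 99,5 5,186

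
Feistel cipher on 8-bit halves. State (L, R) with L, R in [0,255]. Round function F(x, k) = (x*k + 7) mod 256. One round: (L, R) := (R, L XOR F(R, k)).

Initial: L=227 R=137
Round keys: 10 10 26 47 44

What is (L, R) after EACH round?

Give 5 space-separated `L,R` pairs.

Answer: 137,130 130,146 146,89 89,204 204,78

Derivation:
Round 1 (k=10): L=137 R=130
Round 2 (k=10): L=130 R=146
Round 3 (k=26): L=146 R=89
Round 4 (k=47): L=89 R=204
Round 5 (k=44): L=204 R=78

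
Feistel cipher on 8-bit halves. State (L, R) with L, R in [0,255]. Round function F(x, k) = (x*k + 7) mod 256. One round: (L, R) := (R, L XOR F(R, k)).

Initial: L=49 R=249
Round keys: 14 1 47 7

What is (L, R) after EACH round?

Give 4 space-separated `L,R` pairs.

Round 1 (k=14): L=249 R=148
Round 2 (k=1): L=148 R=98
Round 3 (k=47): L=98 R=145
Round 4 (k=7): L=145 R=156

Answer: 249,148 148,98 98,145 145,156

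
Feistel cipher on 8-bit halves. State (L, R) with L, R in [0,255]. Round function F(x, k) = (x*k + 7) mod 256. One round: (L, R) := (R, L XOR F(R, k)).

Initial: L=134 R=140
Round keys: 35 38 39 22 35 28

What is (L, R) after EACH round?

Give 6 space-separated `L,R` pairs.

Answer: 140,173 173,57 57,27 27,96 96,60 60,247

Derivation:
Round 1 (k=35): L=140 R=173
Round 2 (k=38): L=173 R=57
Round 3 (k=39): L=57 R=27
Round 4 (k=22): L=27 R=96
Round 5 (k=35): L=96 R=60
Round 6 (k=28): L=60 R=247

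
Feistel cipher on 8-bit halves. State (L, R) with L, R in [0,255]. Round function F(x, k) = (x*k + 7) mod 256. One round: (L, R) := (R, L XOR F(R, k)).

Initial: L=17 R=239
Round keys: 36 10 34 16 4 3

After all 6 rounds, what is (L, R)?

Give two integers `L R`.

Round 1 (k=36): L=239 R=178
Round 2 (k=10): L=178 R=20
Round 3 (k=34): L=20 R=29
Round 4 (k=16): L=29 R=195
Round 5 (k=4): L=195 R=14
Round 6 (k=3): L=14 R=242

Answer: 14 242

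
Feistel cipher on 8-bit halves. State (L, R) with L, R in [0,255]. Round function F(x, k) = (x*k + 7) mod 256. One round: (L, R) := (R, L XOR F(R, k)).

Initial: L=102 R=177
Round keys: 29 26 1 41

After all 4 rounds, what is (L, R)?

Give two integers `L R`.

Round 1 (k=29): L=177 R=114
Round 2 (k=26): L=114 R=42
Round 3 (k=1): L=42 R=67
Round 4 (k=41): L=67 R=232

Answer: 67 232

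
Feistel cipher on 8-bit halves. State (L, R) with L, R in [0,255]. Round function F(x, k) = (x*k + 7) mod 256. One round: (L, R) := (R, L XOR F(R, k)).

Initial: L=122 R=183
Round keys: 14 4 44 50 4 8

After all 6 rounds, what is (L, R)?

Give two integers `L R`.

Round 1 (k=14): L=183 R=115
Round 2 (k=4): L=115 R=100
Round 3 (k=44): L=100 R=68
Round 4 (k=50): L=68 R=43
Round 5 (k=4): L=43 R=247
Round 6 (k=8): L=247 R=148

Answer: 247 148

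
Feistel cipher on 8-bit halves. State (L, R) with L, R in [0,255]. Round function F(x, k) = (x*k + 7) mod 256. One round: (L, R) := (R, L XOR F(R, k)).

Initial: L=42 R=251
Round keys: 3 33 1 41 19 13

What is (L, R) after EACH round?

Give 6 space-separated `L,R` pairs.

Answer: 251,210 210,226 226,59 59,152 152,116 116,115

Derivation:
Round 1 (k=3): L=251 R=210
Round 2 (k=33): L=210 R=226
Round 3 (k=1): L=226 R=59
Round 4 (k=41): L=59 R=152
Round 5 (k=19): L=152 R=116
Round 6 (k=13): L=116 R=115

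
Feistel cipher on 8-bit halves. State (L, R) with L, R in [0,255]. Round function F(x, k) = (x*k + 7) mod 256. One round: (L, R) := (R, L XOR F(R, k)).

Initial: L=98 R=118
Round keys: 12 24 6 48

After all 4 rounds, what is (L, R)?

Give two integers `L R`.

Round 1 (k=12): L=118 R=237
Round 2 (k=24): L=237 R=73
Round 3 (k=6): L=73 R=80
Round 4 (k=48): L=80 R=78

Answer: 80 78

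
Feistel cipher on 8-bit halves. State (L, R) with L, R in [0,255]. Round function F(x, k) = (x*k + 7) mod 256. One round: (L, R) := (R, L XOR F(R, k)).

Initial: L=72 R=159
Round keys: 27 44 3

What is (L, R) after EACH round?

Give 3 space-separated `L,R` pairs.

Round 1 (k=27): L=159 R=132
Round 2 (k=44): L=132 R=40
Round 3 (k=3): L=40 R=251

Answer: 159,132 132,40 40,251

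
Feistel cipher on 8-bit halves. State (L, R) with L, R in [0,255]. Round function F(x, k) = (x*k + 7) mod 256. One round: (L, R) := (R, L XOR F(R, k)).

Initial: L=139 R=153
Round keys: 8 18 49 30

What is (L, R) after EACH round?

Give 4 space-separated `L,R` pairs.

Round 1 (k=8): L=153 R=68
Round 2 (k=18): L=68 R=86
Round 3 (k=49): L=86 R=57
Round 4 (k=30): L=57 R=227

Answer: 153,68 68,86 86,57 57,227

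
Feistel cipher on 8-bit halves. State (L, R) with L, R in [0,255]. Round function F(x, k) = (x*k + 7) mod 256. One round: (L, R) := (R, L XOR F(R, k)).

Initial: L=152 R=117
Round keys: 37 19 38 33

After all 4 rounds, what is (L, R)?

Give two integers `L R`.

Round 1 (k=37): L=117 R=104
Round 2 (k=19): L=104 R=202
Round 3 (k=38): L=202 R=107
Round 4 (k=33): L=107 R=24

Answer: 107 24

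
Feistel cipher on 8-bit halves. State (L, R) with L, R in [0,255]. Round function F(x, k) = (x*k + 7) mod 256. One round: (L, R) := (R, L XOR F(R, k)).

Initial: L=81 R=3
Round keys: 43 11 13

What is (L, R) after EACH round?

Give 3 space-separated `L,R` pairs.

Round 1 (k=43): L=3 R=217
Round 2 (k=11): L=217 R=89
Round 3 (k=13): L=89 R=85

Answer: 3,217 217,89 89,85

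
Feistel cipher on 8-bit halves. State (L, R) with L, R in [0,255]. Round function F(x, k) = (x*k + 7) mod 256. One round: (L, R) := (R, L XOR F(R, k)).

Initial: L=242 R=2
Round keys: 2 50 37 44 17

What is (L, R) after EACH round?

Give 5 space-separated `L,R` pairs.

Answer: 2,249 249,171 171,71 71,144 144,208

Derivation:
Round 1 (k=2): L=2 R=249
Round 2 (k=50): L=249 R=171
Round 3 (k=37): L=171 R=71
Round 4 (k=44): L=71 R=144
Round 5 (k=17): L=144 R=208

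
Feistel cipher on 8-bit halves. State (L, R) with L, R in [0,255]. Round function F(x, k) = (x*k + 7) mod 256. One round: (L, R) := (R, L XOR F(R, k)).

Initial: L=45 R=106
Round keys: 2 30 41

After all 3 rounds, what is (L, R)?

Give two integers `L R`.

Answer: 177 150

Derivation:
Round 1 (k=2): L=106 R=246
Round 2 (k=30): L=246 R=177
Round 3 (k=41): L=177 R=150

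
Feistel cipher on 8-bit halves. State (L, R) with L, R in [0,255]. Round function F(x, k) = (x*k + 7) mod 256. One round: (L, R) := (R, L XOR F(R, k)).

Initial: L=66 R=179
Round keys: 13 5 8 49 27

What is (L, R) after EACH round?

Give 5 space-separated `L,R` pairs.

Round 1 (k=13): L=179 R=92
Round 2 (k=5): L=92 R=96
Round 3 (k=8): L=96 R=91
Round 4 (k=49): L=91 R=18
Round 5 (k=27): L=18 R=182

Answer: 179,92 92,96 96,91 91,18 18,182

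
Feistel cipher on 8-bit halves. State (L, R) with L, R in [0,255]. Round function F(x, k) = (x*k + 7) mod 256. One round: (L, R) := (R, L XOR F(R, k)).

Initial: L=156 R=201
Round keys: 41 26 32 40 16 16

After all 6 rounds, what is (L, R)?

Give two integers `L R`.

Round 1 (k=41): L=201 R=164
Round 2 (k=26): L=164 R=102
Round 3 (k=32): L=102 R=99
Round 4 (k=40): L=99 R=25
Round 5 (k=16): L=25 R=244
Round 6 (k=16): L=244 R=94

Answer: 244 94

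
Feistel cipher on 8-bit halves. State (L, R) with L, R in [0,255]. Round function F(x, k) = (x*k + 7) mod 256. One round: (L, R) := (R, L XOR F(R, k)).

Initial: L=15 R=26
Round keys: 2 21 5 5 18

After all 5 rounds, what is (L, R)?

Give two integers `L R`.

Round 1 (k=2): L=26 R=52
Round 2 (k=21): L=52 R=81
Round 3 (k=5): L=81 R=168
Round 4 (k=5): L=168 R=30
Round 5 (k=18): L=30 R=139

Answer: 30 139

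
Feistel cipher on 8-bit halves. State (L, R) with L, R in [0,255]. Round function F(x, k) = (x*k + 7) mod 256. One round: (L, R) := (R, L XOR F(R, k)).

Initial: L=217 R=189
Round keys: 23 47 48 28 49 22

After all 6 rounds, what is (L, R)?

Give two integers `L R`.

Answer: 145 43

Derivation:
Round 1 (k=23): L=189 R=219
Round 2 (k=47): L=219 R=129
Round 3 (k=48): L=129 R=236
Round 4 (k=28): L=236 R=86
Round 5 (k=49): L=86 R=145
Round 6 (k=22): L=145 R=43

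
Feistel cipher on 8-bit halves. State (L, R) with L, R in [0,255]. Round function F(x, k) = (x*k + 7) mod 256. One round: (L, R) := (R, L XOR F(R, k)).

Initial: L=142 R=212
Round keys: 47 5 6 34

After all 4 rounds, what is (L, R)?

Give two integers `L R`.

Round 1 (k=47): L=212 R=125
Round 2 (k=5): L=125 R=172
Round 3 (k=6): L=172 R=114
Round 4 (k=34): L=114 R=135

Answer: 114 135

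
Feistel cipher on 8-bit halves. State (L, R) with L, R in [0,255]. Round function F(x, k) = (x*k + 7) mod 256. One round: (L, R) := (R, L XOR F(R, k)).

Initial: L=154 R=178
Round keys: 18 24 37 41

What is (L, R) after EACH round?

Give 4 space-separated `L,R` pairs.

Answer: 178,17 17,45 45,153 153,165

Derivation:
Round 1 (k=18): L=178 R=17
Round 2 (k=24): L=17 R=45
Round 3 (k=37): L=45 R=153
Round 4 (k=41): L=153 R=165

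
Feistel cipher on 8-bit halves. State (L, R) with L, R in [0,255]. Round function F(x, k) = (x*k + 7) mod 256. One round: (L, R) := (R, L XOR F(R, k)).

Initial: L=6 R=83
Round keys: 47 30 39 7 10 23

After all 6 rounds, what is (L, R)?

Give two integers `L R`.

Round 1 (k=47): L=83 R=66
Round 2 (k=30): L=66 R=144
Round 3 (k=39): L=144 R=181
Round 4 (k=7): L=181 R=106
Round 5 (k=10): L=106 R=158
Round 6 (k=23): L=158 R=83

Answer: 158 83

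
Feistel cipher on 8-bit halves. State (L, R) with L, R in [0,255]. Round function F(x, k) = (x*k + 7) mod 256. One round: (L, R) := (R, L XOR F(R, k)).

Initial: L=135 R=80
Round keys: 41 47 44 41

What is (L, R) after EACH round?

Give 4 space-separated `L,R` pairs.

Answer: 80,80 80,231 231,235 235,77

Derivation:
Round 1 (k=41): L=80 R=80
Round 2 (k=47): L=80 R=231
Round 3 (k=44): L=231 R=235
Round 4 (k=41): L=235 R=77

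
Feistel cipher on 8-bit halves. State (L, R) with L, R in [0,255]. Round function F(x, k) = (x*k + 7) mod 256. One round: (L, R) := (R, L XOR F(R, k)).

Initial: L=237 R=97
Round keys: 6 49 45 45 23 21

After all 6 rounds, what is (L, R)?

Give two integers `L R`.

Round 1 (k=6): L=97 R=160
Round 2 (k=49): L=160 R=198
Round 3 (k=45): L=198 R=117
Round 4 (k=45): L=117 R=94
Round 5 (k=23): L=94 R=12
Round 6 (k=21): L=12 R=93

Answer: 12 93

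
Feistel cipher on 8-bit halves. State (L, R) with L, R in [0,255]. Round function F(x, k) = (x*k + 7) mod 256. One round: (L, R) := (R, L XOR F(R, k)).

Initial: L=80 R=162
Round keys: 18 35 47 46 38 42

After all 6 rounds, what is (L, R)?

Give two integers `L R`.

Answer: 187 244

Derivation:
Round 1 (k=18): L=162 R=59
Round 2 (k=35): L=59 R=186
Round 3 (k=47): L=186 R=22
Round 4 (k=46): L=22 R=65
Round 5 (k=38): L=65 R=187
Round 6 (k=42): L=187 R=244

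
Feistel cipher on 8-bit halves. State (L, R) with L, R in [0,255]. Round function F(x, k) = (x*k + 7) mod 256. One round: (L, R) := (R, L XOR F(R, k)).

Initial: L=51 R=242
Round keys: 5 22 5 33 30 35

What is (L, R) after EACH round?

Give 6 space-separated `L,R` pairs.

Answer: 242,242 242,33 33,94 94,4 4,33 33,142

Derivation:
Round 1 (k=5): L=242 R=242
Round 2 (k=22): L=242 R=33
Round 3 (k=5): L=33 R=94
Round 4 (k=33): L=94 R=4
Round 5 (k=30): L=4 R=33
Round 6 (k=35): L=33 R=142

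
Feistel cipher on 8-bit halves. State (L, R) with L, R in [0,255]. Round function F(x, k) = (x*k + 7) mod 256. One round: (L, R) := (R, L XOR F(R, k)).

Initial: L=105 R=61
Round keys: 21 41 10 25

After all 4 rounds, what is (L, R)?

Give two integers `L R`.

Answer: 168 194

Derivation:
Round 1 (k=21): L=61 R=97
Round 2 (k=41): L=97 R=173
Round 3 (k=10): L=173 R=168
Round 4 (k=25): L=168 R=194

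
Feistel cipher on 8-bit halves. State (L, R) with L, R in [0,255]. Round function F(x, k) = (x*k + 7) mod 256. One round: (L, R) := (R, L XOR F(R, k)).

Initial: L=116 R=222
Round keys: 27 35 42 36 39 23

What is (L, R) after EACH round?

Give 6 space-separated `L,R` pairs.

Round 1 (k=27): L=222 R=5
Round 2 (k=35): L=5 R=104
Round 3 (k=42): L=104 R=18
Round 4 (k=36): L=18 R=231
Round 5 (k=39): L=231 R=42
Round 6 (k=23): L=42 R=42

Answer: 222,5 5,104 104,18 18,231 231,42 42,42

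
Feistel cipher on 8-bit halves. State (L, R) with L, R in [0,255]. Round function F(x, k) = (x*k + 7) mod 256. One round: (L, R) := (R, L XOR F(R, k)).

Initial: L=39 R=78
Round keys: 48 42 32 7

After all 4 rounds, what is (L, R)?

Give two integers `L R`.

Answer: 167 209

Derivation:
Round 1 (k=48): L=78 R=128
Round 2 (k=42): L=128 R=73
Round 3 (k=32): L=73 R=167
Round 4 (k=7): L=167 R=209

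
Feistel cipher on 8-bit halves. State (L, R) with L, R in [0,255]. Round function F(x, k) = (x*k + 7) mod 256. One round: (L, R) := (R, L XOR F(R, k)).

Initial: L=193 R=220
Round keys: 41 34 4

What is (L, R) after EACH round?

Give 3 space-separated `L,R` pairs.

Round 1 (k=41): L=220 R=130
Round 2 (k=34): L=130 R=151
Round 3 (k=4): L=151 R=225

Answer: 220,130 130,151 151,225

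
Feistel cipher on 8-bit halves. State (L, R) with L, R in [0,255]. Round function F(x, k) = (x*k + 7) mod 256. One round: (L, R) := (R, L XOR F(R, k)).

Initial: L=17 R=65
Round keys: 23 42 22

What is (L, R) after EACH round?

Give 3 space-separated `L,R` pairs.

Answer: 65,207 207,188 188,224

Derivation:
Round 1 (k=23): L=65 R=207
Round 2 (k=42): L=207 R=188
Round 3 (k=22): L=188 R=224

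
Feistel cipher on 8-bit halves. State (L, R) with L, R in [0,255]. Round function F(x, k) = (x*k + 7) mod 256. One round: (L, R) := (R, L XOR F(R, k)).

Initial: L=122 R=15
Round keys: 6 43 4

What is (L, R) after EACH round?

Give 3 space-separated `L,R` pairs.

Round 1 (k=6): L=15 R=27
Round 2 (k=43): L=27 R=159
Round 3 (k=4): L=159 R=152

Answer: 15,27 27,159 159,152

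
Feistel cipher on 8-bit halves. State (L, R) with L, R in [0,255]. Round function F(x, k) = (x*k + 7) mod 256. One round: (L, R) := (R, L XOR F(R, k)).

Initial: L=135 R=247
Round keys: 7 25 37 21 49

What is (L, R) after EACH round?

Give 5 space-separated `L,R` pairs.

Answer: 247,79 79,73 73,219 219,183 183,213

Derivation:
Round 1 (k=7): L=247 R=79
Round 2 (k=25): L=79 R=73
Round 3 (k=37): L=73 R=219
Round 4 (k=21): L=219 R=183
Round 5 (k=49): L=183 R=213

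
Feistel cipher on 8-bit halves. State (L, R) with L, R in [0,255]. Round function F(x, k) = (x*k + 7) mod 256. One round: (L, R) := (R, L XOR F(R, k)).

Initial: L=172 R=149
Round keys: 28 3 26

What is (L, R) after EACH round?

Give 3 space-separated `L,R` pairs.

Round 1 (k=28): L=149 R=255
Round 2 (k=3): L=255 R=145
Round 3 (k=26): L=145 R=62

Answer: 149,255 255,145 145,62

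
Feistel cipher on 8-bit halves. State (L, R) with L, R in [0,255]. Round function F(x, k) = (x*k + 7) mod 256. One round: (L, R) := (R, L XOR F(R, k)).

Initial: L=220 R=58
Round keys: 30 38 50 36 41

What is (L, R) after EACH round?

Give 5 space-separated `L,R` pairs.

Answer: 58,15 15,123 123,2 2,52 52,89

Derivation:
Round 1 (k=30): L=58 R=15
Round 2 (k=38): L=15 R=123
Round 3 (k=50): L=123 R=2
Round 4 (k=36): L=2 R=52
Round 5 (k=41): L=52 R=89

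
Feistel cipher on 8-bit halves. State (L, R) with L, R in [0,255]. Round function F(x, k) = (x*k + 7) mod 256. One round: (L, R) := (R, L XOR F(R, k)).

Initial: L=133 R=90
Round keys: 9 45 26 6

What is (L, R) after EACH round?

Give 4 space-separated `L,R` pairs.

Round 1 (k=9): L=90 R=180
Round 2 (k=45): L=180 R=241
Round 3 (k=26): L=241 R=53
Round 4 (k=6): L=53 R=180

Answer: 90,180 180,241 241,53 53,180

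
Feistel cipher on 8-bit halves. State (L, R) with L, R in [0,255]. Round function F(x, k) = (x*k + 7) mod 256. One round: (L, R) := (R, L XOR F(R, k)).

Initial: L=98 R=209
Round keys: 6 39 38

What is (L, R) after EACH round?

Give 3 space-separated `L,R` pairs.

Round 1 (k=6): L=209 R=143
Round 2 (k=39): L=143 R=1
Round 3 (k=38): L=1 R=162

Answer: 209,143 143,1 1,162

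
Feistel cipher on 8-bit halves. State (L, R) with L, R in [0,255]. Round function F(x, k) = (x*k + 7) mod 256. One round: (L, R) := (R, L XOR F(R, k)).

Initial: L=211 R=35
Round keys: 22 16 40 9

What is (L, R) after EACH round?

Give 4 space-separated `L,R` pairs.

Round 1 (k=22): L=35 R=218
Round 2 (k=16): L=218 R=132
Round 3 (k=40): L=132 R=125
Round 4 (k=9): L=125 R=232

Answer: 35,218 218,132 132,125 125,232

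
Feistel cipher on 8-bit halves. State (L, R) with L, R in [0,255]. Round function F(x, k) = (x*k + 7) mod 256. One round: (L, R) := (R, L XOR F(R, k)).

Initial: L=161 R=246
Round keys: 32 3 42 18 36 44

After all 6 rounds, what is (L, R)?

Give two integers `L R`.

Answer: 84 85

Derivation:
Round 1 (k=32): L=246 R=102
Round 2 (k=3): L=102 R=207
Round 3 (k=42): L=207 R=155
Round 4 (k=18): L=155 R=34
Round 5 (k=36): L=34 R=84
Round 6 (k=44): L=84 R=85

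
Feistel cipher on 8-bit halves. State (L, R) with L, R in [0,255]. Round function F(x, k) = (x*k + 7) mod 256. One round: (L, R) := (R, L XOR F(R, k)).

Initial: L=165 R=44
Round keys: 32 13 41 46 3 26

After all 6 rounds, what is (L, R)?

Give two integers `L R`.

Answer: 199 59

Derivation:
Round 1 (k=32): L=44 R=34
Round 2 (k=13): L=34 R=237
Round 3 (k=41): L=237 R=222
Round 4 (k=46): L=222 R=6
Round 5 (k=3): L=6 R=199
Round 6 (k=26): L=199 R=59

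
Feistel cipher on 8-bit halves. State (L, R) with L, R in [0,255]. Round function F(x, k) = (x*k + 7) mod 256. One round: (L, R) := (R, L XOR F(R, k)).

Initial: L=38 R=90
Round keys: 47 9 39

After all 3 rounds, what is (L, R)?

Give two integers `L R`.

Answer: 80 156

Derivation:
Round 1 (k=47): L=90 R=171
Round 2 (k=9): L=171 R=80
Round 3 (k=39): L=80 R=156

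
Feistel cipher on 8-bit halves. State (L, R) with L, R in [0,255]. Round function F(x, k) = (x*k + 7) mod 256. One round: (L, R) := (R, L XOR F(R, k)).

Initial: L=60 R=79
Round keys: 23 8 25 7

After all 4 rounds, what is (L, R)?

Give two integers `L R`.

Round 1 (k=23): L=79 R=28
Round 2 (k=8): L=28 R=168
Round 3 (k=25): L=168 R=115
Round 4 (k=7): L=115 R=132

Answer: 115 132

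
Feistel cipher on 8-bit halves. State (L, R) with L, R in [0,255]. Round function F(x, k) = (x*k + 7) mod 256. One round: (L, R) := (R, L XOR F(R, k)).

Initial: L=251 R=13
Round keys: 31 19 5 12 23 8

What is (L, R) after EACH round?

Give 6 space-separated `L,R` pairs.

Answer: 13,97 97,55 55,123 123,252 252,208 208,123

Derivation:
Round 1 (k=31): L=13 R=97
Round 2 (k=19): L=97 R=55
Round 3 (k=5): L=55 R=123
Round 4 (k=12): L=123 R=252
Round 5 (k=23): L=252 R=208
Round 6 (k=8): L=208 R=123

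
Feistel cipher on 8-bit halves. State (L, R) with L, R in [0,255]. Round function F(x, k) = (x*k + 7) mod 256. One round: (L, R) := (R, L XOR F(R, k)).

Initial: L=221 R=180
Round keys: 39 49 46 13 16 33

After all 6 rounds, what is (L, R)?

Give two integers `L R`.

Answer: 172 244

Derivation:
Round 1 (k=39): L=180 R=174
Round 2 (k=49): L=174 R=225
Round 3 (k=46): L=225 R=219
Round 4 (k=13): L=219 R=199
Round 5 (k=16): L=199 R=172
Round 6 (k=33): L=172 R=244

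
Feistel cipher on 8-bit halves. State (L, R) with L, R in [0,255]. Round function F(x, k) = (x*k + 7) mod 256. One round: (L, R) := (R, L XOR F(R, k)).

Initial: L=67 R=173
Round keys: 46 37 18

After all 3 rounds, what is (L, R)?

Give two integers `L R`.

Answer: 48 57

Derivation:
Round 1 (k=46): L=173 R=94
Round 2 (k=37): L=94 R=48
Round 3 (k=18): L=48 R=57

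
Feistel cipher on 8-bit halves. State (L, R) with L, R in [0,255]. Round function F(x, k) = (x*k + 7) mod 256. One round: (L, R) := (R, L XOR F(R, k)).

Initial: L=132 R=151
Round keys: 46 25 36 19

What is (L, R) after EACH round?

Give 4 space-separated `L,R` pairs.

Round 1 (k=46): L=151 R=173
Round 2 (k=25): L=173 R=123
Round 3 (k=36): L=123 R=254
Round 4 (k=19): L=254 R=154

Answer: 151,173 173,123 123,254 254,154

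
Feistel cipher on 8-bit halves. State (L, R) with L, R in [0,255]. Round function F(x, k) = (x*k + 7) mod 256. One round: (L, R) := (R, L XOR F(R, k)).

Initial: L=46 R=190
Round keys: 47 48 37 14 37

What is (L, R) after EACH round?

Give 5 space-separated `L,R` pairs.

Round 1 (k=47): L=190 R=199
Round 2 (k=48): L=199 R=233
Round 3 (k=37): L=233 R=115
Round 4 (k=14): L=115 R=184
Round 5 (k=37): L=184 R=236

Answer: 190,199 199,233 233,115 115,184 184,236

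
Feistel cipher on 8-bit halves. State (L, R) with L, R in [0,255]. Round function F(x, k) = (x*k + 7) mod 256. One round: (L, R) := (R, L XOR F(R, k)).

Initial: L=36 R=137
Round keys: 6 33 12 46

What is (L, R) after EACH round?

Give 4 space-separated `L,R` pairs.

Round 1 (k=6): L=137 R=25
Round 2 (k=33): L=25 R=201
Round 3 (k=12): L=201 R=106
Round 4 (k=46): L=106 R=218

Answer: 137,25 25,201 201,106 106,218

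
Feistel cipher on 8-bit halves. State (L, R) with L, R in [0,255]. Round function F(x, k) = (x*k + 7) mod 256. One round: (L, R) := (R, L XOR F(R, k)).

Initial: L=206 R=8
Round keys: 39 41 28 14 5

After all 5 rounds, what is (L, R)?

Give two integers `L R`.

Round 1 (k=39): L=8 R=241
Round 2 (k=41): L=241 R=168
Round 3 (k=28): L=168 R=150
Round 4 (k=14): L=150 R=147
Round 5 (k=5): L=147 R=112

Answer: 147 112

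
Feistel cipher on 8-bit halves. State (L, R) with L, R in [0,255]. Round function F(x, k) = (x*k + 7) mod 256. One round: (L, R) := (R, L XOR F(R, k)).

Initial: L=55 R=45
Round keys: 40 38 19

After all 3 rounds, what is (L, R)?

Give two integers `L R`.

Answer: 122 45

Derivation:
Round 1 (k=40): L=45 R=56
Round 2 (k=38): L=56 R=122
Round 3 (k=19): L=122 R=45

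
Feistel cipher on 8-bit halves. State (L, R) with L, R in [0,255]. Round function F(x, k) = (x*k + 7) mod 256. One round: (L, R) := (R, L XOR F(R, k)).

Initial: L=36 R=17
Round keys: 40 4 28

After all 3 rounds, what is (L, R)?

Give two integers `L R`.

Answer: 34 52

Derivation:
Round 1 (k=40): L=17 R=139
Round 2 (k=4): L=139 R=34
Round 3 (k=28): L=34 R=52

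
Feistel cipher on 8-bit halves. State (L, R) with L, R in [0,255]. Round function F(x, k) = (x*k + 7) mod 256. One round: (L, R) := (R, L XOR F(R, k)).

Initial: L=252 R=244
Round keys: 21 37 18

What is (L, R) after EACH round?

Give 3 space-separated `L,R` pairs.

Round 1 (k=21): L=244 R=247
Round 2 (k=37): L=247 R=78
Round 3 (k=18): L=78 R=116

Answer: 244,247 247,78 78,116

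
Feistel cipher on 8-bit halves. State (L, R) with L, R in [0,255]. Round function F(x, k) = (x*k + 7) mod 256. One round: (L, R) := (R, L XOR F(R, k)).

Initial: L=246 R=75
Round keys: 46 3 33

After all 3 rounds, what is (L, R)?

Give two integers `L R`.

Round 1 (k=46): L=75 R=119
Round 2 (k=3): L=119 R=39
Round 3 (k=33): L=39 R=121

Answer: 39 121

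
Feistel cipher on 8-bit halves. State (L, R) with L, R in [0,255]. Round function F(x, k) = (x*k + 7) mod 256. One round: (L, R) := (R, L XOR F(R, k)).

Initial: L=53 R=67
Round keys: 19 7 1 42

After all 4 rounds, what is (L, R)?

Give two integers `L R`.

Answer: 117 0

Derivation:
Round 1 (k=19): L=67 R=53
Round 2 (k=7): L=53 R=57
Round 3 (k=1): L=57 R=117
Round 4 (k=42): L=117 R=0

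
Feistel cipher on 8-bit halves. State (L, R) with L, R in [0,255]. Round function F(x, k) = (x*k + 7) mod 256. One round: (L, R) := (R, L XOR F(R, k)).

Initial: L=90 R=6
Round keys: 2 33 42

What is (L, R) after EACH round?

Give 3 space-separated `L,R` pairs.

Round 1 (k=2): L=6 R=73
Round 2 (k=33): L=73 R=118
Round 3 (k=42): L=118 R=42

Answer: 6,73 73,118 118,42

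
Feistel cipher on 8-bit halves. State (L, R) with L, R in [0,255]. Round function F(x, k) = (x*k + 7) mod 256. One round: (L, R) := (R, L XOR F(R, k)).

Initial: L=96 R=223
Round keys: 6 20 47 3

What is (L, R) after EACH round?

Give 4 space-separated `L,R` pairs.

Round 1 (k=6): L=223 R=33
Round 2 (k=20): L=33 R=68
Round 3 (k=47): L=68 R=162
Round 4 (k=3): L=162 R=169

Answer: 223,33 33,68 68,162 162,169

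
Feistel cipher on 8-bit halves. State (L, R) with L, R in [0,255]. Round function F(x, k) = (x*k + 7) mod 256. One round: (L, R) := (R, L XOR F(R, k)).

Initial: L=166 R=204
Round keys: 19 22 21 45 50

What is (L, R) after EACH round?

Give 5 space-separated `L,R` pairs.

Answer: 204,141 141,233 233,169 169,85 85,8

Derivation:
Round 1 (k=19): L=204 R=141
Round 2 (k=22): L=141 R=233
Round 3 (k=21): L=233 R=169
Round 4 (k=45): L=169 R=85
Round 5 (k=50): L=85 R=8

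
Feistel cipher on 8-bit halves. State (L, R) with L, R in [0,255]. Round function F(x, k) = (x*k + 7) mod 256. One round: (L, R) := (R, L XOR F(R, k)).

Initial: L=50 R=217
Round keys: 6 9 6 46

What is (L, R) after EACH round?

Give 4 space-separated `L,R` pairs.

Round 1 (k=6): L=217 R=47
Round 2 (k=9): L=47 R=119
Round 3 (k=6): L=119 R=254
Round 4 (k=46): L=254 R=220

Answer: 217,47 47,119 119,254 254,220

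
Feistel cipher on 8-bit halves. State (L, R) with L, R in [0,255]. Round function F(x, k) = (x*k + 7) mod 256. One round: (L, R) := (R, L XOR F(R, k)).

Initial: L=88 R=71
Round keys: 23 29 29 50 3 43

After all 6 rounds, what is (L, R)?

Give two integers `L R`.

Round 1 (k=23): L=71 R=48
Round 2 (k=29): L=48 R=48
Round 3 (k=29): L=48 R=71
Round 4 (k=50): L=71 R=213
Round 5 (k=3): L=213 R=193
Round 6 (k=43): L=193 R=167

Answer: 193 167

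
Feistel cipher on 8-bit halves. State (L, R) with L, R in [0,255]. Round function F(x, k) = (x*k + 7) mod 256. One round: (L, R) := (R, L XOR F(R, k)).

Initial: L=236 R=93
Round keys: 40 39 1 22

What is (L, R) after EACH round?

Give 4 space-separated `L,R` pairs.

Answer: 93,99 99,65 65,43 43,248

Derivation:
Round 1 (k=40): L=93 R=99
Round 2 (k=39): L=99 R=65
Round 3 (k=1): L=65 R=43
Round 4 (k=22): L=43 R=248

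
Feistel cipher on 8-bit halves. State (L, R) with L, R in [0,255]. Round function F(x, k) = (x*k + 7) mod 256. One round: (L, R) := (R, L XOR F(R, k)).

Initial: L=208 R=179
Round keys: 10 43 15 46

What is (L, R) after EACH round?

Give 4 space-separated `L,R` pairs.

Answer: 179,213 213,125 125,143 143,196

Derivation:
Round 1 (k=10): L=179 R=213
Round 2 (k=43): L=213 R=125
Round 3 (k=15): L=125 R=143
Round 4 (k=46): L=143 R=196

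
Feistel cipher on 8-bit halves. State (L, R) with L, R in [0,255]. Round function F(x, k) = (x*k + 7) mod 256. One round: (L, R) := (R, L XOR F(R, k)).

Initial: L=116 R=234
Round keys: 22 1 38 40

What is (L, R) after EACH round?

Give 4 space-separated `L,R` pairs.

Round 1 (k=22): L=234 R=87
Round 2 (k=1): L=87 R=180
Round 3 (k=38): L=180 R=232
Round 4 (k=40): L=232 R=243

Answer: 234,87 87,180 180,232 232,243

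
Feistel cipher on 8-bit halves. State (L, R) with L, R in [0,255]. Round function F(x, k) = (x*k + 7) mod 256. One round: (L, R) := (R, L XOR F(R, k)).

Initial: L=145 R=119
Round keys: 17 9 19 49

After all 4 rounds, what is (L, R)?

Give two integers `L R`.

Answer: 205 77

Derivation:
Round 1 (k=17): L=119 R=127
Round 2 (k=9): L=127 R=9
Round 3 (k=19): L=9 R=205
Round 4 (k=49): L=205 R=77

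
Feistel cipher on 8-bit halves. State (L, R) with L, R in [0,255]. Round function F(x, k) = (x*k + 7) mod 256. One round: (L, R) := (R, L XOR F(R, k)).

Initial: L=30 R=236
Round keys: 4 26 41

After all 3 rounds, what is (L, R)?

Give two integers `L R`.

Answer: 221 197

Derivation:
Round 1 (k=4): L=236 R=169
Round 2 (k=26): L=169 R=221
Round 3 (k=41): L=221 R=197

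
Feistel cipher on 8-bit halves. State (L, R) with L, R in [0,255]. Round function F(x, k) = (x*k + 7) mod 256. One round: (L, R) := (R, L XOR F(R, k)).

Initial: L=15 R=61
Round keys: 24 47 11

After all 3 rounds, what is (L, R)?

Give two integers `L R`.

Round 1 (k=24): L=61 R=176
Round 2 (k=47): L=176 R=106
Round 3 (k=11): L=106 R=37

Answer: 106 37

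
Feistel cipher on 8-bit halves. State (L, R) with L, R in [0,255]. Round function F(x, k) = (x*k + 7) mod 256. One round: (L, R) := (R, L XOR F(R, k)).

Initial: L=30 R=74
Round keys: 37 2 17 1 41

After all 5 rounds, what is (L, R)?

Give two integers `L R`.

Round 1 (k=37): L=74 R=167
Round 2 (k=2): L=167 R=31
Round 3 (k=17): L=31 R=177
Round 4 (k=1): L=177 R=167
Round 5 (k=41): L=167 R=119

Answer: 167 119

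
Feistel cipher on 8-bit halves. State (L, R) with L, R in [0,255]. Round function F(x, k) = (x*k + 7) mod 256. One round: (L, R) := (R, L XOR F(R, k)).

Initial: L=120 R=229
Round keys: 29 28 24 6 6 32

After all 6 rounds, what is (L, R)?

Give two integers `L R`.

Answer: 142 116

Derivation:
Round 1 (k=29): L=229 R=128
Round 2 (k=28): L=128 R=226
Round 3 (k=24): L=226 R=183
Round 4 (k=6): L=183 R=179
Round 5 (k=6): L=179 R=142
Round 6 (k=32): L=142 R=116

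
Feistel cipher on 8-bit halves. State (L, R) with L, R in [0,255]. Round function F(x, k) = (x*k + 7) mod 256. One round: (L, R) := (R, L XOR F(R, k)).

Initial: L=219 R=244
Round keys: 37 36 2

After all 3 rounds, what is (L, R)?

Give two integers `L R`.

Round 1 (k=37): L=244 R=144
Round 2 (k=36): L=144 R=179
Round 3 (k=2): L=179 R=253

Answer: 179 253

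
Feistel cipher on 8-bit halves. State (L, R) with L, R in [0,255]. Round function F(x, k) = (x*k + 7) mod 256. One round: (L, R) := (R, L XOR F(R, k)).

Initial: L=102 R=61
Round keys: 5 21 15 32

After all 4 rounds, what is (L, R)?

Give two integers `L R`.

Answer: 217 167

Derivation:
Round 1 (k=5): L=61 R=94
Round 2 (k=21): L=94 R=128
Round 3 (k=15): L=128 R=217
Round 4 (k=32): L=217 R=167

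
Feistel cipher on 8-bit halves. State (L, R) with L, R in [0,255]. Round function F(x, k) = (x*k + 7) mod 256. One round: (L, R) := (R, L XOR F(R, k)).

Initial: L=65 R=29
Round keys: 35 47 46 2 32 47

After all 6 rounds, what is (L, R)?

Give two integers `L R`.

Answer: 149 204

Derivation:
Round 1 (k=35): L=29 R=191
Round 2 (k=47): L=191 R=5
Round 3 (k=46): L=5 R=82
Round 4 (k=2): L=82 R=174
Round 5 (k=32): L=174 R=149
Round 6 (k=47): L=149 R=204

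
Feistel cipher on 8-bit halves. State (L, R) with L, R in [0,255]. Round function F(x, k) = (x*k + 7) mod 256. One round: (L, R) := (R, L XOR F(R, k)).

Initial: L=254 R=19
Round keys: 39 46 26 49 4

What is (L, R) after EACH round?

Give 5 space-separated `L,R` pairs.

Round 1 (k=39): L=19 R=18
Round 2 (k=46): L=18 R=80
Round 3 (k=26): L=80 R=53
Round 4 (k=49): L=53 R=124
Round 5 (k=4): L=124 R=194

Answer: 19,18 18,80 80,53 53,124 124,194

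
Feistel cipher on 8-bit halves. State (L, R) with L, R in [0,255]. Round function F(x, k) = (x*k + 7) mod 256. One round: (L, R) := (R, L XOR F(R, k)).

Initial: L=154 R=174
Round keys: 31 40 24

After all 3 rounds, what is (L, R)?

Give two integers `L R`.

Answer: 209 28

Derivation:
Round 1 (k=31): L=174 R=131
Round 2 (k=40): L=131 R=209
Round 3 (k=24): L=209 R=28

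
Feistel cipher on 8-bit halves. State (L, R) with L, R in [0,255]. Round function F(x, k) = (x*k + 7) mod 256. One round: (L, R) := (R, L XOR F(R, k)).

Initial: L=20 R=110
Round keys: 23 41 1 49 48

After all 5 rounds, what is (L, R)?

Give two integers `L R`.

Round 1 (k=23): L=110 R=253
Round 2 (k=41): L=253 R=226
Round 3 (k=1): L=226 R=20
Round 4 (k=49): L=20 R=57
Round 5 (k=48): L=57 R=163

Answer: 57 163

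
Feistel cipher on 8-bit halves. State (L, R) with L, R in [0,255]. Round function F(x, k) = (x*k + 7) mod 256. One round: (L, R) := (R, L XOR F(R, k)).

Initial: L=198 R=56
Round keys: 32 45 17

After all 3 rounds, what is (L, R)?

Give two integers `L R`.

Answer: 204 82

Derivation:
Round 1 (k=32): L=56 R=193
Round 2 (k=45): L=193 R=204
Round 3 (k=17): L=204 R=82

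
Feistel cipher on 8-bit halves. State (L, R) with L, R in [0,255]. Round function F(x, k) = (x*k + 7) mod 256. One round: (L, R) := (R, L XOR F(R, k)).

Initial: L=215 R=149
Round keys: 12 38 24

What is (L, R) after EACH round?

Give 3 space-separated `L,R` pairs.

Round 1 (k=12): L=149 R=212
Round 2 (k=38): L=212 R=234
Round 3 (k=24): L=234 R=35

Answer: 149,212 212,234 234,35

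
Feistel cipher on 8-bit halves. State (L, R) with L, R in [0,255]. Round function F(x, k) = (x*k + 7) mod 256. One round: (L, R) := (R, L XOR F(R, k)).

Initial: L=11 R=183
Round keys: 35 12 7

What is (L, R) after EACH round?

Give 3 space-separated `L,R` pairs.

Round 1 (k=35): L=183 R=7
Round 2 (k=12): L=7 R=236
Round 3 (k=7): L=236 R=124

Answer: 183,7 7,236 236,124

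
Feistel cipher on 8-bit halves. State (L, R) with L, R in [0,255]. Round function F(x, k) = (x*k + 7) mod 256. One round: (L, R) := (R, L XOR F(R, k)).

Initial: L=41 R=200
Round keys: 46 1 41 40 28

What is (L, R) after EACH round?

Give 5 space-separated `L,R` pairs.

Round 1 (k=46): L=200 R=222
Round 2 (k=1): L=222 R=45
Round 3 (k=41): L=45 R=226
Round 4 (k=40): L=226 R=122
Round 5 (k=28): L=122 R=189

Answer: 200,222 222,45 45,226 226,122 122,189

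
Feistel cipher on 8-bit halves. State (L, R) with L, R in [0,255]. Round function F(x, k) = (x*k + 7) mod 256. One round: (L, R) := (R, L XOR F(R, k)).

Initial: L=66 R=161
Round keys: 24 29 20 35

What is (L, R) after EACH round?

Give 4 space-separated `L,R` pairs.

Round 1 (k=24): L=161 R=93
Round 2 (k=29): L=93 R=49
Round 3 (k=20): L=49 R=134
Round 4 (k=35): L=134 R=104

Answer: 161,93 93,49 49,134 134,104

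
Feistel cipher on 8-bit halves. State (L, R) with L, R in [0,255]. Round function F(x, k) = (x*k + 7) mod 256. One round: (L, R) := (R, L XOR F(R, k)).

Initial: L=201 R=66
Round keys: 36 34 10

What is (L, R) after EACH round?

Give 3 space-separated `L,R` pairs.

Round 1 (k=36): L=66 R=134
Round 2 (k=34): L=134 R=145
Round 3 (k=10): L=145 R=55

Answer: 66,134 134,145 145,55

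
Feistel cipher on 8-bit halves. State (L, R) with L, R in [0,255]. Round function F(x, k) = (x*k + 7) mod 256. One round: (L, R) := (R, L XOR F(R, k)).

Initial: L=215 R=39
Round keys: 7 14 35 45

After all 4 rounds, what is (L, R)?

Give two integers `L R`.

Round 1 (k=7): L=39 R=207
Round 2 (k=14): L=207 R=126
Round 3 (k=35): L=126 R=142
Round 4 (k=45): L=142 R=131

Answer: 142 131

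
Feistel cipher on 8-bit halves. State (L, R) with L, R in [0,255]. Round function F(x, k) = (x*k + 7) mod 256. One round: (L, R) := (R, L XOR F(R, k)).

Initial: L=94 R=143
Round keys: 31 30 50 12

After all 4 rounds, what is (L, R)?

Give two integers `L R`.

Answer: 41 199

Derivation:
Round 1 (k=31): L=143 R=6
Round 2 (k=30): L=6 R=52
Round 3 (k=50): L=52 R=41
Round 4 (k=12): L=41 R=199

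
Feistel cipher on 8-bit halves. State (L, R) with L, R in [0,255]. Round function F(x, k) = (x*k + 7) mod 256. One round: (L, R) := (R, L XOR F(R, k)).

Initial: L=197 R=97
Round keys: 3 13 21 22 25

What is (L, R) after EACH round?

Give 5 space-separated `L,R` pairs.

Round 1 (k=3): L=97 R=239
Round 2 (k=13): L=239 R=75
Round 3 (k=21): L=75 R=193
Round 4 (k=22): L=193 R=214
Round 5 (k=25): L=214 R=44

Answer: 97,239 239,75 75,193 193,214 214,44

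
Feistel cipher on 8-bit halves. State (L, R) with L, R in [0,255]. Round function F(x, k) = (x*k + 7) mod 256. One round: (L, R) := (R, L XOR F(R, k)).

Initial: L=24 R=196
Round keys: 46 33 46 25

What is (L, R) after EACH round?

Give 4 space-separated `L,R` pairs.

Answer: 196,39 39,202 202,116 116,145

Derivation:
Round 1 (k=46): L=196 R=39
Round 2 (k=33): L=39 R=202
Round 3 (k=46): L=202 R=116
Round 4 (k=25): L=116 R=145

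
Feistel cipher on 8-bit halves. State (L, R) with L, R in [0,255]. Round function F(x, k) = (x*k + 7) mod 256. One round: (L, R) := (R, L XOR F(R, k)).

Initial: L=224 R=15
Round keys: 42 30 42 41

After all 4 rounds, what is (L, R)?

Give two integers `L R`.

Answer: 134 31

Derivation:
Round 1 (k=42): L=15 R=157
Round 2 (k=30): L=157 R=98
Round 3 (k=42): L=98 R=134
Round 4 (k=41): L=134 R=31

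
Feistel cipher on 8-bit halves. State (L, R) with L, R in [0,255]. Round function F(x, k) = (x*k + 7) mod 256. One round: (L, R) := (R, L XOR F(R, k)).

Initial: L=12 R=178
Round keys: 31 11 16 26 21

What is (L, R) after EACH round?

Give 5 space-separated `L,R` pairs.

Answer: 178,153 153,40 40,30 30,59 59,192

Derivation:
Round 1 (k=31): L=178 R=153
Round 2 (k=11): L=153 R=40
Round 3 (k=16): L=40 R=30
Round 4 (k=26): L=30 R=59
Round 5 (k=21): L=59 R=192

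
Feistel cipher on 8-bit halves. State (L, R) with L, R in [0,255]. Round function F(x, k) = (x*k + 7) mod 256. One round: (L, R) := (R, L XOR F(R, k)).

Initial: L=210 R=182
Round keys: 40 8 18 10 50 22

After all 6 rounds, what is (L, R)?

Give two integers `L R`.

Round 1 (k=40): L=182 R=165
Round 2 (k=8): L=165 R=153
Round 3 (k=18): L=153 R=108
Round 4 (k=10): L=108 R=166
Round 5 (k=50): L=166 R=31
Round 6 (k=22): L=31 R=23

Answer: 31 23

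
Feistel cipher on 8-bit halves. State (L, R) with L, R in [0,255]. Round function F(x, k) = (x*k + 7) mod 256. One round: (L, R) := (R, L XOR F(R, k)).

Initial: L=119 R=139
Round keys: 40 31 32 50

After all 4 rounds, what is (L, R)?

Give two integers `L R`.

Round 1 (k=40): L=139 R=200
Round 2 (k=31): L=200 R=180
Round 3 (k=32): L=180 R=79
Round 4 (k=50): L=79 R=193

Answer: 79 193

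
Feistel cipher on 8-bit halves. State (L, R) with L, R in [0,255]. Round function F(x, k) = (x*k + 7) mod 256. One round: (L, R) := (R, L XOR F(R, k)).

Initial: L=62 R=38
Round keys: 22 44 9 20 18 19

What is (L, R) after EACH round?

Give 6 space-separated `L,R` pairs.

Answer: 38,117 117,5 5,65 65,30 30,98 98,83

Derivation:
Round 1 (k=22): L=38 R=117
Round 2 (k=44): L=117 R=5
Round 3 (k=9): L=5 R=65
Round 4 (k=20): L=65 R=30
Round 5 (k=18): L=30 R=98
Round 6 (k=19): L=98 R=83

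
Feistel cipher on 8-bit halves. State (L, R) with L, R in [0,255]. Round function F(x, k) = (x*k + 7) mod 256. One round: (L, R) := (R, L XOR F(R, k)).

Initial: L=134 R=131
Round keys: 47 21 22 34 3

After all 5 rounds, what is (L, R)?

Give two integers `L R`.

Answer: 235 105

Derivation:
Round 1 (k=47): L=131 R=146
Round 2 (k=21): L=146 R=130
Round 3 (k=22): L=130 R=161
Round 4 (k=34): L=161 R=235
Round 5 (k=3): L=235 R=105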